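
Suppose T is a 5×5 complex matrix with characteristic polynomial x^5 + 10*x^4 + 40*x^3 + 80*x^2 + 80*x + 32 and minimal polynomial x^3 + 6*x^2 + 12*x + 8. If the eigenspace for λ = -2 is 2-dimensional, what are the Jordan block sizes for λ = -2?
Block sizes for λ = -2: [3, 2]

Step 1 — from the characteristic polynomial, algebraic multiplicity of λ = -2 is 5. From dim ker(T − (-2)·I) = 2, there are exactly 2 Jordan blocks for λ = -2.
Step 2 — from the minimal polynomial, the factor (x + 2)^3 tells us the largest block for λ = -2 has size 3.
Step 3 — with total size 5, 2 blocks, and largest block 3, the block sizes (in nonincreasing order) are [3, 2].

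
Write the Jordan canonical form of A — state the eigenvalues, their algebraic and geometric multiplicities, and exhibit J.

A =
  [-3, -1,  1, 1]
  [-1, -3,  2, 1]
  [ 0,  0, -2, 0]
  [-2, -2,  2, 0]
J_3(-2) ⊕ J_1(-2)

The characteristic polynomial is
  det(x·I − A) = x^4 + 8*x^3 + 24*x^2 + 32*x + 16 = (x + 2)^4

Eigenvalues and multiplicities (the geometric multiplicity of λ is n − rank(A − λI), which equals the number of Jordan blocks for λ):
  λ = -2: algebraic multiplicity = 4, geometric multiplicity = 2

Determining the block sizes for each eigenvalue:
  λ = -2: with am = 4 and gm = 2, the partition is not yet determined (e.g. several partitions of 4 into 2 parts exist). Let N = A − (-2)·I. Computing rank(N^1) = 2, rank(N^2) = 1, rank(N^3) = 0; the number of blocks of size ≥ j is rank(N^{j−1}) − rank(N^j), giving [2, 1, 1]. So we have 1 block(s) of size 3, 1 block(s) of size 1 → block sizes [3, 1]

Assembling the blocks gives a Jordan form
J =
  [-2,  1,  0,  0]
  [ 0, -2,  1,  0]
  [ 0,  0, -2,  0]
  [ 0,  0,  0, -2]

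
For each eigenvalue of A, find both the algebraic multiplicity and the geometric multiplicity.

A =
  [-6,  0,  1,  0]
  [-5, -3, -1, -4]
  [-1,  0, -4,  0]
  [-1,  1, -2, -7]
λ = -5: alg = 4, geom = 2

Step 1 — factor the characteristic polynomial to read off the algebraic multiplicities:
  χ_A(x) = (x + 5)^4

Step 2 — compute geometric multiplicities via the rank-nullity identity g(λ) = n − rank(A − λI):
  rank(A − (-5)·I) = 2, so dim ker(A − (-5)·I) = n − 2 = 2

Summary:
  λ = -5: algebraic multiplicity = 4, geometric multiplicity = 2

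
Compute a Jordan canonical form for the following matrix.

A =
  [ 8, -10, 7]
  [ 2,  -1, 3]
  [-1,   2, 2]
J_3(3)

The characteristic polynomial is
  det(x·I − A) = x^3 - 9*x^2 + 27*x - 27 = (x - 3)^3

Eigenvalues and multiplicities (the geometric multiplicity of λ is n − rank(A − λI), which equals the number of Jordan blocks for λ):
  λ = 3: algebraic multiplicity = 3, geometric multiplicity = 1

Determining the block sizes for each eigenvalue:
  λ = 3: one block (gm = 1), so the single block has size am = 3 → block sizes [3]

Assembling the blocks gives a Jordan form
J =
  [3, 1, 0]
  [0, 3, 1]
  [0, 0, 3]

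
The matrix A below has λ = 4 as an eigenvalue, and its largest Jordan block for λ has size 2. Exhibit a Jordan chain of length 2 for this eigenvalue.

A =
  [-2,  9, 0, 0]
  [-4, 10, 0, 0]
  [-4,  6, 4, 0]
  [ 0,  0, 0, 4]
A Jordan chain for λ = 4 of length 2:
v_1 = (-6, -4, -4, 0)ᵀ
v_2 = (1, 0, 0, 0)ᵀ

Let N = A − (4)·I. We want v_2 with N^2 v_2 = 0 but N^1 v_2 ≠ 0; then v_{j-1} := N · v_j for j = 2, …, 2.

Pick v_2 = (1, 0, 0, 0)ᵀ.
Then v_1 = N · v_2 = (-6, -4, -4, 0)ᵀ.

Sanity check: (A − (4)·I) v_1 = (0, 0, 0, 0)ᵀ = 0. ✓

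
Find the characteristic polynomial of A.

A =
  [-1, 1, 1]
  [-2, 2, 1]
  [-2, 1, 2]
x^3 - 3*x^2 + 3*x - 1

Expanding det(x·I − A) (e.g. by cofactor expansion or by noting that A is similar to its Jordan form J, which has the same characteristic polynomial as A) gives
  χ_A(x) = x^3 - 3*x^2 + 3*x - 1
which factors as (x - 1)^3. The eigenvalues (with algebraic multiplicities) are λ = 1 with multiplicity 3.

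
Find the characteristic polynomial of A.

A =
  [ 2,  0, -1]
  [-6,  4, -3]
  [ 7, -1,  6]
x^3 - 12*x^2 + 48*x - 64

Expanding det(x·I − A) (e.g. by cofactor expansion or by noting that A is similar to its Jordan form J, which has the same characteristic polynomial as A) gives
  χ_A(x) = x^3 - 12*x^2 + 48*x - 64
which factors as (x - 4)^3. The eigenvalues (with algebraic multiplicities) are λ = 4 with multiplicity 3.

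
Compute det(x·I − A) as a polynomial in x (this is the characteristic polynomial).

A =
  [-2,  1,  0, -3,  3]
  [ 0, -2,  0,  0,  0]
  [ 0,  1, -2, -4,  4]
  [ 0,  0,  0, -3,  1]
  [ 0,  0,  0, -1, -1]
x^5 + 10*x^4 + 40*x^3 + 80*x^2 + 80*x + 32

Expanding det(x·I − A) (e.g. by cofactor expansion or by noting that A is similar to its Jordan form J, which has the same characteristic polynomial as A) gives
  χ_A(x) = x^5 + 10*x^4 + 40*x^3 + 80*x^2 + 80*x + 32
which factors as (x + 2)^5. The eigenvalues (with algebraic multiplicities) are λ = -2 with multiplicity 5.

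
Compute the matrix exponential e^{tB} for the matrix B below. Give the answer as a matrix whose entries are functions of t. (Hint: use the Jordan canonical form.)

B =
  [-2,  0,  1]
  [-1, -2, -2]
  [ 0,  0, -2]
e^{tB} =
  [exp(-2*t), 0, t*exp(-2*t)]
  [-t*exp(-2*t), exp(-2*t), -t^2*exp(-2*t)/2 - 2*t*exp(-2*t)]
  [0, 0, exp(-2*t)]

Strategy: write B = P · J · P⁻¹ where J is a Jordan canonical form, so e^{tB} = P · e^{tJ} · P⁻¹, and e^{tJ} can be computed block-by-block.

B has Jordan form
J =
  [-2,  1,  0]
  [ 0, -2,  1]
  [ 0,  0, -2]
(up to reordering of blocks).

Per-block formulas:
  For a 3×3 Jordan block J_3(-2): exp(t · J_3(-2)) = e^(-2t)·(I + t·N + (t^2/2)·N^2), where N is the 3×3 nilpotent shift.

After assembling e^{tJ} and conjugating by P, we get:

e^{tB} =
  [exp(-2*t), 0, t*exp(-2*t)]
  [-t*exp(-2*t), exp(-2*t), -t^2*exp(-2*t)/2 - 2*t*exp(-2*t)]
  [0, 0, exp(-2*t)]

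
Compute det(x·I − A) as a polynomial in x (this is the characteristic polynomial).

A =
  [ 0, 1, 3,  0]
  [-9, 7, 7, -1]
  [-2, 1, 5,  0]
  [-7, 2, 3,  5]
x^4 - 17*x^3 + 105*x^2 - 275*x + 250

Expanding det(x·I − A) (e.g. by cofactor expansion or by noting that A is similar to its Jordan form J, which has the same characteristic polynomial as A) gives
  χ_A(x) = x^4 - 17*x^3 + 105*x^2 - 275*x + 250
which factors as (x - 5)^3*(x - 2). The eigenvalues (with algebraic multiplicities) are λ = 2 with multiplicity 1, λ = 5 with multiplicity 3.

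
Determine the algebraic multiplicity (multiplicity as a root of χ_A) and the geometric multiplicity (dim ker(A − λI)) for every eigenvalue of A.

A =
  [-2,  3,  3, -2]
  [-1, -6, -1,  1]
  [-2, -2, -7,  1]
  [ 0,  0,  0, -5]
λ = -5: alg = 4, geom = 2

Step 1 — factor the characteristic polynomial to read off the algebraic multiplicities:
  χ_A(x) = (x + 5)^4

Step 2 — compute geometric multiplicities via the rank-nullity identity g(λ) = n − rank(A − λI):
  rank(A − (-5)·I) = 2, so dim ker(A − (-5)·I) = n − 2 = 2

Summary:
  λ = -5: algebraic multiplicity = 4, geometric multiplicity = 2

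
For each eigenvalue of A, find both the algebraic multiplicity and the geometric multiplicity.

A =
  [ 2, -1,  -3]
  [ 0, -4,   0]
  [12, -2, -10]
λ = -4: alg = 3, geom = 2

Step 1 — factor the characteristic polynomial to read off the algebraic multiplicities:
  χ_A(x) = (x + 4)^3

Step 2 — compute geometric multiplicities via the rank-nullity identity g(λ) = n − rank(A − λI):
  rank(A − (-4)·I) = 1, so dim ker(A − (-4)·I) = n − 1 = 2

Summary:
  λ = -4: algebraic multiplicity = 3, geometric multiplicity = 2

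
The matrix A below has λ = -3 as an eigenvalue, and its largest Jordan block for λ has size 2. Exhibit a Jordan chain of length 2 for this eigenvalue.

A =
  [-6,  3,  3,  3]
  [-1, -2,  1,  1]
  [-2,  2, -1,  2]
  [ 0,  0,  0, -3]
A Jordan chain for λ = -3 of length 2:
v_1 = (-3, -1, -2, 0)ᵀ
v_2 = (1, 0, 0, 0)ᵀ

Let N = A − (-3)·I. We want v_2 with N^2 v_2 = 0 but N^1 v_2 ≠ 0; then v_{j-1} := N · v_j for j = 2, …, 2.

Pick v_2 = (1, 0, 0, 0)ᵀ.
Then v_1 = N · v_2 = (-3, -1, -2, 0)ᵀ.

Sanity check: (A − (-3)·I) v_1 = (0, 0, 0, 0)ᵀ = 0. ✓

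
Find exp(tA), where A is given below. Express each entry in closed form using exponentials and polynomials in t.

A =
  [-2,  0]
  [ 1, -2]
e^{tA} =
  [exp(-2*t), 0]
  [t*exp(-2*t), exp(-2*t)]

Strategy: write A = P · J · P⁻¹ where J is a Jordan canonical form, so e^{tA} = P · e^{tJ} · P⁻¹, and e^{tJ} can be computed block-by-block.

A has Jordan form
J =
  [-2,  1]
  [ 0, -2]
(up to reordering of blocks).

Per-block formulas:
  For a 2×2 Jordan block J_2(-2): exp(t · J_2(-2)) = e^(-2t)·(I + t·N), where N is the 2×2 nilpotent shift.

After assembling e^{tJ} and conjugating by P, we get:

e^{tA} =
  [exp(-2*t), 0]
  [t*exp(-2*t), exp(-2*t)]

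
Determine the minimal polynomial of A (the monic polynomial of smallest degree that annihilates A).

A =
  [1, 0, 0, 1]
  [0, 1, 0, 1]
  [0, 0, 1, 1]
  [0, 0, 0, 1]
x^2 - 2*x + 1

The characteristic polynomial is χ_A(x) = (x - 1)^4, so the eigenvalues are known. The minimal polynomial is
  m_A(x) = Π_λ (x − λ)^{k_λ}
where k_λ is the size of the *largest* Jordan block for λ (equivalently, the smallest k with (A − λI)^k v = 0 for every generalised eigenvector v of λ).

  λ = 1: largest Jordan block has size 2, contributing (x − 1)^2

So m_A(x) = (x - 1)^2 = x^2 - 2*x + 1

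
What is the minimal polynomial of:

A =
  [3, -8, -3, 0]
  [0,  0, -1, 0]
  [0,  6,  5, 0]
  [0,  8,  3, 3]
x^3 - 8*x^2 + 21*x - 18

The characteristic polynomial is χ_A(x) = (x - 3)^3*(x - 2), so the eigenvalues are known. The minimal polynomial is
  m_A(x) = Π_λ (x − λ)^{k_λ}
where k_λ is the size of the *largest* Jordan block for λ (equivalently, the smallest k with (A − λI)^k v = 0 for every generalised eigenvector v of λ).

  λ = 2: largest Jordan block has size 1, contributing (x − 2)
  λ = 3: largest Jordan block has size 2, contributing (x − 3)^2

So m_A(x) = (x - 3)^2*(x - 2) = x^3 - 8*x^2 + 21*x - 18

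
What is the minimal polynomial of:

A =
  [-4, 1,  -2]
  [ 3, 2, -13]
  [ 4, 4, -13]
x^3 + 15*x^2 + 75*x + 125

The characteristic polynomial is χ_A(x) = (x + 5)^3, so the eigenvalues are known. The minimal polynomial is
  m_A(x) = Π_λ (x − λ)^{k_λ}
where k_λ is the size of the *largest* Jordan block for λ (equivalently, the smallest k with (A − λI)^k v = 0 for every generalised eigenvector v of λ).

  λ = -5: largest Jordan block has size 3, contributing (x + 5)^3

So m_A(x) = (x + 5)^3 = x^3 + 15*x^2 + 75*x + 125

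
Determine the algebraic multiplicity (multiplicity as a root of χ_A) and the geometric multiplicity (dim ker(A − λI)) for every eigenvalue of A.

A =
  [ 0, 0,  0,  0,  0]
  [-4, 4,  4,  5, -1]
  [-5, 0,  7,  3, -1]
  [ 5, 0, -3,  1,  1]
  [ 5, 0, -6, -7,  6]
λ = 0: alg = 1, geom = 1; λ = 4: alg = 2, geom = 1; λ = 5: alg = 2, geom = 1

Step 1 — factor the characteristic polynomial to read off the algebraic multiplicities:
  χ_A(x) = x*(x - 5)^2*(x - 4)^2

Step 2 — compute geometric multiplicities via the rank-nullity identity g(λ) = n − rank(A − λI):
  rank(A − (0)·I) = 4, so dim ker(A − (0)·I) = n − 4 = 1
  rank(A − (4)·I) = 4, so dim ker(A − (4)·I) = n − 4 = 1
  rank(A − (5)·I) = 4, so dim ker(A − (5)·I) = n − 4 = 1

Summary:
  λ = 0: algebraic multiplicity = 1, geometric multiplicity = 1
  λ = 4: algebraic multiplicity = 2, geometric multiplicity = 1
  λ = 5: algebraic multiplicity = 2, geometric multiplicity = 1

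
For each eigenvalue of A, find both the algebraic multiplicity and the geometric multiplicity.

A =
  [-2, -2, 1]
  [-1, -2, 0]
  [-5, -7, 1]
λ = -1: alg = 3, geom = 1

Step 1 — factor the characteristic polynomial to read off the algebraic multiplicities:
  χ_A(x) = (x + 1)^3

Step 2 — compute geometric multiplicities via the rank-nullity identity g(λ) = n − rank(A − λI):
  rank(A − (-1)·I) = 2, so dim ker(A − (-1)·I) = n − 2 = 1

Summary:
  λ = -1: algebraic multiplicity = 3, geometric multiplicity = 1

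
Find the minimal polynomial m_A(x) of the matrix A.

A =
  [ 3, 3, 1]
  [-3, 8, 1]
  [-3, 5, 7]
x^3 - 18*x^2 + 108*x - 216

The characteristic polynomial is χ_A(x) = (x - 6)^3, so the eigenvalues are known. The minimal polynomial is
  m_A(x) = Π_λ (x − λ)^{k_λ}
where k_λ is the size of the *largest* Jordan block for λ (equivalently, the smallest k with (A − λI)^k v = 0 for every generalised eigenvector v of λ).

  λ = 6: largest Jordan block has size 3, contributing (x − 6)^3

So m_A(x) = (x - 6)^3 = x^3 - 18*x^2 + 108*x - 216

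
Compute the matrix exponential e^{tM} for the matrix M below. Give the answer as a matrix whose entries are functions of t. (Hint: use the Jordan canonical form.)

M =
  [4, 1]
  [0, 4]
e^{tM} =
  [exp(4*t), t*exp(4*t)]
  [0, exp(4*t)]

Strategy: write M = P · J · P⁻¹ where J is a Jordan canonical form, so e^{tM} = P · e^{tJ} · P⁻¹, and e^{tJ} can be computed block-by-block.

M has Jordan form
J =
  [4, 1]
  [0, 4]
(up to reordering of blocks).

Per-block formulas:
  For a 2×2 Jordan block J_2(4): exp(t · J_2(4)) = e^(4t)·(I + t·N), where N is the 2×2 nilpotent shift.

After assembling e^{tJ} and conjugating by P, we get:

e^{tM} =
  [exp(4*t), t*exp(4*t)]
  [0, exp(4*t)]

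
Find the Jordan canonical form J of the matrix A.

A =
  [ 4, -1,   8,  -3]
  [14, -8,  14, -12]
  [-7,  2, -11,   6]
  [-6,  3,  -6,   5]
J_1(-4) ⊕ J_1(-4) ⊕ J_2(-1)

The characteristic polynomial is
  det(x·I − A) = x^4 + 10*x^3 + 33*x^2 + 40*x + 16 = (x + 1)^2*(x + 4)^2

Eigenvalues and multiplicities (the geometric multiplicity of λ is n − rank(A − λI), which equals the number of Jordan blocks for λ):
  λ = -4: algebraic multiplicity = 2, geometric multiplicity = 2
  λ = -1: algebraic multiplicity = 2, geometric multiplicity = 1

Determining the block sizes for each eigenvalue:
  λ = -4: gm = am = 2, so every block has size 1 → block sizes [1, 1]
  λ = -1: one block (gm = 1), so the single block has size am = 2 → block sizes [2]

Assembling the blocks gives a Jordan form
J =
  [-4,  0,  0,  0]
  [ 0, -4,  0,  0]
  [ 0,  0, -1,  1]
  [ 0,  0,  0, -1]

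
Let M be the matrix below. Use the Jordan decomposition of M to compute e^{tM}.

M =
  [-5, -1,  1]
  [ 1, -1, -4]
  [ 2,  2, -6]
e^{tM} =
  [t^2*exp(-4*t) - t*exp(-4*t) + exp(-4*t), -t*exp(-4*t), t^2*exp(-4*t)/2 + t*exp(-4*t)]
  [-3*t^2*exp(-4*t) + t*exp(-4*t), 3*t*exp(-4*t) + exp(-4*t), -3*t^2*exp(-4*t)/2 - 4*t*exp(-4*t)]
  [-2*t^2*exp(-4*t) + 2*t*exp(-4*t), 2*t*exp(-4*t), -t^2*exp(-4*t) - 2*t*exp(-4*t) + exp(-4*t)]

Strategy: write M = P · J · P⁻¹ where J is a Jordan canonical form, so e^{tM} = P · e^{tJ} · P⁻¹, and e^{tJ} can be computed block-by-block.

M has Jordan form
J =
  [-4,  1,  0]
  [ 0, -4,  1]
  [ 0,  0, -4]
(up to reordering of blocks).

Per-block formulas:
  For a 3×3 Jordan block J_3(-4): exp(t · J_3(-4)) = e^(-4t)·(I + t·N + (t^2/2)·N^2), where N is the 3×3 nilpotent shift.

After assembling e^{tJ} and conjugating by P, we get:

e^{tM} =
  [t^2*exp(-4*t) - t*exp(-4*t) + exp(-4*t), -t*exp(-4*t), t^2*exp(-4*t)/2 + t*exp(-4*t)]
  [-3*t^2*exp(-4*t) + t*exp(-4*t), 3*t*exp(-4*t) + exp(-4*t), -3*t^2*exp(-4*t)/2 - 4*t*exp(-4*t)]
  [-2*t^2*exp(-4*t) + 2*t*exp(-4*t), 2*t*exp(-4*t), -t^2*exp(-4*t) - 2*t*exp(-4*t) + exp(-4*t)]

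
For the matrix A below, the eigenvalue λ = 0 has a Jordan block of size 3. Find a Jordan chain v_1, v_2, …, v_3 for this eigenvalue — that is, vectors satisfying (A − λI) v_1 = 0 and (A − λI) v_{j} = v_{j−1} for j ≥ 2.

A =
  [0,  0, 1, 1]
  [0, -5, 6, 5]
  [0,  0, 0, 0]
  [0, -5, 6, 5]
A Jordan chain for λ = 0 of length 3:
v_1 = (-5, 0, 0, 0)ᵀ
v_2 = (0, -5, 0, -5)ᵀ
v_3 = (0, 1, 0, 0)ᵀ

Let N = A − (0)·I. We want v_3 with N^3 v_3 = 0 but N^2 v_3 ≠ 0; then v_{j-1} := N · v_j for j = 3, …, 2.

Pick v_3 = (0, 1, 0, 0)ᵀ.
Then v_2 = N · v_3 = (0, -5, 0, -5)ᵀ.
Then v_1 = N · v_2 = (-5, 0, 0, 0)ᵀ.

Sanity check: (A − (0)·I) v_1 = (0, 0, 0, 0)ᵀ = 0. ✓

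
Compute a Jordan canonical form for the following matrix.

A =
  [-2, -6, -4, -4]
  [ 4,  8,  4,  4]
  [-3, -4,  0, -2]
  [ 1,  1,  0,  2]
J_2(2) ⊕ J_2(2)

The characteristic polynomial is
  det(x·I − A) = x^4 - 8*x^3 + 24*x^2 - 32*x + 16 = (x - 2)^4

Eigenvalues and multiplicities (the geometric multiplicity of λ is n − rank(A − λI), which equals the number of Jordan blocks for λ):
  λ = 2: algebraic multiplicity = 4, geometric multiplicity = 2

Determining the block sizes for each eigenvalue:
  λ = 2: with am = 4 and gm = 2, the partition is not yet determined (e.g. several partitions of 4 into 2 parts exist). Let N = A − (2)·I. Computing rank(N^1) = 2, rank(N^2) = 0; the number of blocks of size ≥ j is rank(N^{j−1}) − rank(N^j), giving [2, 2]. So we have 2 block(s) of size 2 → block sizes [2, 2]

Assembling the blocks gives a Jordan form
J =
  [2, 1, 0, 0]
  [0, 2, 0, 0]
  [0, 0, 2, 1]
  [0, 0, 0, 2]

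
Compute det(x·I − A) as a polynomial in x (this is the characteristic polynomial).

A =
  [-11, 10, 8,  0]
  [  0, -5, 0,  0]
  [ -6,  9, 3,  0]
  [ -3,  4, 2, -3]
x^4 + 16*x^3 + 94*x^2 + 240*x + 225

Expanding det(x·I − A) (e.g. by cofactor expansion or by noting that A is similar to its Jordan form J, which has the same characteristic polynomial as A) gives
  χ_A(x) = x^4 + 16*x^3 + 94*x^2 + 240*x + 225
which factors as (x + 3)^2*(x + 5)^2. The eigenvalues (with algebraic multiplicities) are λ = -5 with multiplicity 2, λ = -3 with multiplicity 2.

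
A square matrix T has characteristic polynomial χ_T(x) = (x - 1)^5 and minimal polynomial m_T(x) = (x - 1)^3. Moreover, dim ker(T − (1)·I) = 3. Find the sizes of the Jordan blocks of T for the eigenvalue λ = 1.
Block sizes for λ = 1: [3, 1, 1]

Step 1 — from the characteristic polynomial, algebraic multiplicity of λ = 1 is 5. From dim ker(T − (1)·I) = 3, there are exactly 3 Jordan blocks for λ = 1.
Step 2 — from the minimal polynomial, the factor (x − 1)^3 tells us the largest block for λ = 1 has size 3.
Step 3 — with total size 5, 3 blocks, and largest block 3, the block sizes (in nonincreasing order) are [3, 1, 1].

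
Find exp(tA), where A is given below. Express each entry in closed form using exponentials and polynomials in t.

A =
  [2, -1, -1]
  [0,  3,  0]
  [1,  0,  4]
e^{tA} =
  [-t*exp(3*t) + exp(3*t), t^2*exp(3*t)/2 - t*exp(3*t), -t*exp(3*t)]
  [0, exp(3*t), 0]
  [t*exp(3*t), -t^2*exp(3*t)/2, t*exp(3*t) + exp(3*t)]

Strategy: write A = P · J · P⁻¹ where J is a Jordan canonical form, so e^{tA} = P · e^{tJ} · P⁻¹, and e^{tJ} can be computed block-by-block.

A has Jordan form
J =
  [3, 1, 0]
  [0, 3, 1]
  [0, 0, 3]
(up to reordering of blocks).

Per-block formulas:
  For a 3×3 Jordan block J_3(3): exp(t · J_3(3)) = e^(3t)·(I + t·N + (t^2/2)·N^2), where N is the 3×3 nilpotent shift.

After assembling e^{tJ} and conjugating by P, we get:

e^{tA} =
  [-t*exp(3*t) + exp(3*t), t^2*exp(3*t)/2 - t*exp(3*t), -t*exp(3*t)]
  [0, exp(3*t), 0]
  [t*exp(3*t), -t^2*exp(3*t)/2, t*exp(3*t) + exp(3*t)]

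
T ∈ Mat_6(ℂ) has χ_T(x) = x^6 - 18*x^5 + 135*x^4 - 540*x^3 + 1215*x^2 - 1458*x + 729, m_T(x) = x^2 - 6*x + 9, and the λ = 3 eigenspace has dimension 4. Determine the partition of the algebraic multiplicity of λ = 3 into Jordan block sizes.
Block sizes for λ = 3: [2, 2, 1, 1]

Step 1 — from the characteristic polynomial, algebraic multiplicity of λ = 3 is 6. From dim ker(T − (3)·I) = 4, there are exactly 4 Jordan blocks for λ = 3.
Step 2 — from the minimal polynomial, the factor (x − 3)^2 tells us the largest block for λ = 3 has size 2.
Step 3 — with total size 6, 4 blocks, and largest block 2, the block sizes (in nonincreasing order) are [2, 2, 1, 1].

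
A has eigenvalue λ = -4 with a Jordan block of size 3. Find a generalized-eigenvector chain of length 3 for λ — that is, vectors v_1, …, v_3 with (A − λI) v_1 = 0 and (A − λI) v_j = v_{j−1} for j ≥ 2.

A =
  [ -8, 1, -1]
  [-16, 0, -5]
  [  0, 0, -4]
A Jordan chain for λ = -4 of length 3:
v_1 = (-1, -4, 0)ᵀ
v_2 = (-1, -5, 0)ᵀ
v_3 = (0, 0, 1)ᵀ

Let N = A − (-4)·I. We want v_3 with N^3 v_3 = 0 but N^2 v_3 ≠ 0; then v_{j-1} := N · v_j for j = 3, …, 2.

Pick v_3 = (0, 0, 1)ᵀ.
Then v_2 = N · v_3 = (-1, -5, 0)ᵀ.
Then v_1 = N · v_2 = (-1, -4, 0)ᵀ.

Sanity check: (A − (-4)·I) v_1 = (0, 0, 0)ᵀ = 0. ✓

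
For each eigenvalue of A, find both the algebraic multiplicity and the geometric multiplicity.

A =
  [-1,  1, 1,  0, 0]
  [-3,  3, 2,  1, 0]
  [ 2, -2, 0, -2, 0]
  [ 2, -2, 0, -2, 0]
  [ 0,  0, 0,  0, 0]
λ = 0: alg = 5, geom = 3

Step 1 — factor the characteristic polynomial to read off the algebraic multiplicities:
  χ_A(x) = x^5

Step 2 — compute geometric multiplicities via the rank-nullity identity g(λ) = n − rank(A − λI):
  rank(A − (0)·I) = 2, so dim ker(A − (0)·I) = n − 2 = 3

Summary:
  λ = 0: algebraic multiplicity = 5, geometric multiplicity = 3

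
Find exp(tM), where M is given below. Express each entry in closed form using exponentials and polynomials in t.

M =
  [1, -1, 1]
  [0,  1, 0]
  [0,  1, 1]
e^{tM} =
  [exp(t), t^2*exp(t)/2 - t*exp(t), t*exp(t)]
  [0, exp(t), 0]
  [0, t*exp(t), exp(t)]

Strategy: write M = P · J · P⁻¹ where J is a Jordan canonical form, so e^{tM} = P · e^{tJ} · P⁻¹, and e^{tJ} can be computed block-by-block.

M has Jordan form
J =
  [1, 1, 0]
  [0, 1, 1]
  [0, 0, 1]
(up to reordering of blocks).

Per-block formulas:
  For a 3×3 Jordan block J_3(1): exp(t · J_3(1)) = e^(1t)·(I + t·N + (t^2/2)·N^2), where N is the 3×3 nilpotent shift.

After assembling e^{tJ} and conjugating by P, we get:

e^{tM} =
  [exp(t), t^2*exp(t)/2 - t*exp(t), t*exp(t)]
  [0, exp(t), 0]
  [0, t*exp(t), exp(t)]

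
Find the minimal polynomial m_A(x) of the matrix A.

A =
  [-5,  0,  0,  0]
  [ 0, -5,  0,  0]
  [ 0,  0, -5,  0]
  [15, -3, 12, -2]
x^2 + 7*x + 10

The characteristic polynomial is χ_A(x) = (x + 2)*(x + 5)^3, so the eigenvalues are known. The minimal polynomial is
  m_A(x) = Π_λ (x − λ)^{k_λ}
where k_λ is the size of the *largest* Jordan block for λ (equivalently, the smallest k with (A − λI)^k v = 0 for every generalised eigenvector v of λ).

  λ = -5: largest Jordan block has size 1, contributing (x + 5)
  λ = -2: largest Jordan block has size 1, contributing (x + 2)

So m_A(x) = (x + 2)*(x + 5) = x^2 + 7*x + 10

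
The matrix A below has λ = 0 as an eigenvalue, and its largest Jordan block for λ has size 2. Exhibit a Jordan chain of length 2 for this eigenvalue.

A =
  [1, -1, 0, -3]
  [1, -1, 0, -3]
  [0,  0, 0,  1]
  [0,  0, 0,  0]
A Jordan chain for λ = 0 of length 2:
v_1 = (1, 1, 0, 0)ᵀ
v_2 = (1, 0, 0, 0)ᵀ

Let N = A − (0)·I. We want v_2 with N^2 v_2 = 0 but N^1 v_2 ≠ 0; then v_{j-1} := N · v_j for j = 2, …, 2.

Pick v_2 = (1, 0, 0, 0)ᵀ.
Then v_1 = N · v_2 = (1, 1, 0, 0)ᵀ.

Sanity check: (A − (0)·I) v_1 = (0, 0, 0, 0)ᵀ = 0. ✓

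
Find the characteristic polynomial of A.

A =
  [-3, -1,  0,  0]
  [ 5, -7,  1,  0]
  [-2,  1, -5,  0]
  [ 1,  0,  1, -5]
x^4 + 20*x^3 + 150*x^2 + 500*x + 625

Expanding det(x·I − A) (e.g. by cofactor expansion or by noting that A is similar to its Jordan form J, which has the same characteristic polynomial as A) gives
  χ_A(x) = x^4 + 20*x^3 + 150*x^2 + 500*x + 625
which factors as (x + 5)^4. The eigenvalues (with algebraic multiplicities) are λ = -5 with multiplicity 4.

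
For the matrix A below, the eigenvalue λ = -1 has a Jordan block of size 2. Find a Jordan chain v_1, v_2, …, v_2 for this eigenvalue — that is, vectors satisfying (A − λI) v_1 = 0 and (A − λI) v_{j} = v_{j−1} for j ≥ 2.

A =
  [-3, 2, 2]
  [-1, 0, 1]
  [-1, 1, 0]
A Jordan chain for λ = -1 of length 2:
v_1 = (-2, -1, -1)ᵀ
v_2 = (1, 0, 0)ᵀ

Let N = A − (-1)·I. We want v_2 with N^2 v_2 = 0 but N^1 v_2 ≠ 0; then v_{j-1} := N · v_j for j = 2, …, 2.

Pick v_2 = (1, 0, 0)ᵀ.
Then v_1 = N · v_2 = (-2, -1, -1)ᵀ.

Sanity check: (A − (-1)·I) v_1 = (0, 0, 0)ᵀ = 0. ✓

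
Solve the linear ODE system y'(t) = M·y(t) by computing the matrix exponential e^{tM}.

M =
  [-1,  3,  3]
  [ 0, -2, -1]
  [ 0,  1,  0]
e^{tM} =
  [exp(-t), 3*t*exp(-t), 3*t*exp(-t)]
  [0, -t*exp(-t) + exp(-t), -t*exp(-t)]
  [0, t*exp(-t), t*exp(-t) + exp(-t)]

Strategy: write M = P · J · P⁻¹ where J is a Jordan canonical form, so e^{tM} = P · e^{tJ} · P⁻¹, and e^{tJ} can be computed block-by-block.

M has Jordan form
J =
  [-1,  1,  0]
  [ 0, -1,  0]
  [ 0,  0, -1]
(up to reordering of blocks).

Per-block formulas:
  For a 1×1 block at λ = -1: exp(t · [-1]) = [e^(-1t)].
  For a 2×2 Jordan block J_2(-1): exp(t · J_2(-1)) = e^(-1t)·(I + t·N), where N is the 2×2 nilpotent shift.

After assembling e^{tJ} and conjugating by P, we get:

e^{tM} =
  [exp(-t), 3*t*exp(-t), 3*t*exp(-t)]
  [0, -t*exp(-t) + exp(-t), -t*exp(-t)]
  [0, t*exp(-t), t*exp(-t) + exp(-t)]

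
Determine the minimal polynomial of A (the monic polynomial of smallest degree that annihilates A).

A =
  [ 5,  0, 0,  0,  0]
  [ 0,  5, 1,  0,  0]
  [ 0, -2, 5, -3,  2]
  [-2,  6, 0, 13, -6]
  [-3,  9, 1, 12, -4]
x^4 - 19*x^3 + 135*x^2 - 425*x + 500

The characteristic polynomial is χ_A(x) = (x - 5)^4*(x - 4), so the eigenvalues are known. The minimal polynomial is
  m_A(x) = Π_λ (x − λ)^{k_λ}
where k_λ is the size of the *largest* Jordan block for λ (equivalently, the smallest k with (A − λI)^k v = 0 for every generalised eigenvector v of λ).

  λ = 4: largest Jordan block has size 1, contributing (x − 4)
  λ = 5: largest Jordan block has size 3, contributing (x − 5)^3

So m_A(x) = (x - 5)^3*(x - 4) = x^4 - 19*x^3 + 135*x^2 - 425*x + 500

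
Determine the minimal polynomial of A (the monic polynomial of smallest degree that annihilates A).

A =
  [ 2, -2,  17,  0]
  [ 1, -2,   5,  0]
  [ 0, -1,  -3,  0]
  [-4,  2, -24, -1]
x^3 + 3*x^2 + 3*x + 1

The characteristic polynomial is χ_A(x) = (x + 1)^4, so the eigenvalues are known. The minimal polynomial is
  m_A(x) = Π_λ (x − λ)^{k_λ}
where k_λ is the size of the *largest* Jordan block for λ (equivalently, the smallest k with (A − λI)^k v = 0 for every generalised eigenvector v of λ).

  λ = -1: largest Jordan block has size 3, contributing (x + 1)^3

So m_A(x) = (x + 1)^3 = x^3 + 3*x^2 + 3*x + 1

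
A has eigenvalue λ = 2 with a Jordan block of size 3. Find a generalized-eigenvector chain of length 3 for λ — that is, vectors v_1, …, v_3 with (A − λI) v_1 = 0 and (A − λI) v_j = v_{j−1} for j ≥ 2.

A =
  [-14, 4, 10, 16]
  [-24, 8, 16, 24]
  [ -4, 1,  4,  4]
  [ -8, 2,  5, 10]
A Jordan chain for λ = 2 of length 3:
v_1 = (-8, -16, 0, -4)ᵀ
v_2 = (-16, -24, -4, -8)ᵀ
v_3 = (1, 0, 0, 0)ᵀ

Let N = A − (2)·I. We want v_3 with N^3 v_3 = 0 but N^2 v_3 ≠ 0; then v_{j-1} := N · v_j for j = 3, …, 2.

Pick v_3 = (1, 0, 0, 0)ᵀ.
Then v_2 = N · v_3 = (-16, -24, -4, -8)ᵀ.
Then v_1 = N · v_2 = (-8, -16, 0, -4)ᵀ.

Sanity check: (A − (2)·I) v_1 = (0, 0, 0, 0)ᵀ = 0. ✓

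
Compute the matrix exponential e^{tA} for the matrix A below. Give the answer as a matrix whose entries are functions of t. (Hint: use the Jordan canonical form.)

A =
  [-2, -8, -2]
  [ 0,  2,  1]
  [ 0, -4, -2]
e^{tA} =
  [exp(-2*t), -4*t - 2 + 2*exp(-2*t), -2*t]
  [0, 2*t + 1, t]
  [0, -4*t, 1 - 2*t]

Strategy: write A = P · J · P⁻¹ where J is a Jordan canonical form, so e^{tA} = P · e^{tJ} · P⁻¹, and e^{tJ} can be computed block-by-block.

A has Jordan form
J =
  [-2, 0, 0]
  [ 0, 0, 1]
  [ 0, 0, 0]
(up to reordering of blocks).

Per-block formulas:
  For a 2×2 Jordan block J_2(0): exp(t · J_2(0)) = e^(0t)·(I + t·N), where N is the 2×2 nilpotent shift.
  For a 1×1 block at λ = -2: exp(t · [-2]) = [e^(-2t)].

After assembling e^{tJ} and conjugating by P, we get:

e^{tA} =
  [exp(-2*t), -4*t - 2 + 2*exp(-2*t), -2*t]
  [0, 2*t + 1, t]
  [0, -4*t, 1 - 2*t]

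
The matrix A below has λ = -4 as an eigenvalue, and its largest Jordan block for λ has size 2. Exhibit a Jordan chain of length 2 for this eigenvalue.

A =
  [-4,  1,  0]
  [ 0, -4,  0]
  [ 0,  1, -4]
A Jordan chain for λ = -4 of length 2:
v_1 = (1, 0, 1)ᵀ
v_2 = (0, 1, 0)ᵀ

Let N = A − (-4)·I. We want v_2 with N^2 v_2 = 0 but N^1 v_2 ≠ 0; then v_{j-1} := N · v_j for j = 2, …, 2.

Pick v_2 = (0, 1, 0)ᵀ.
Then v_1 = N · v_2 = (1, 0, 1)ᵀ.

Sanity check: (A − (-4)·I) v_1 = (0, 0, 0)ᵀ = 0. ✓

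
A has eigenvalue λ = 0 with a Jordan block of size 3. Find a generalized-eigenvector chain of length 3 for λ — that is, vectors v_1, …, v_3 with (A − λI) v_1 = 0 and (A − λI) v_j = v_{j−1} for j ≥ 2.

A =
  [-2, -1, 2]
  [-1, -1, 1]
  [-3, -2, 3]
A Jordan chain for λ = 0 of length 3:
v_1 = (-1, 0, -1)ᵀ
v_2 = (-2, -1, -3)ᵀ
v_3 = (1, 0, 0)ᵀ

Let N = A − (0)·I. We want v_3 with N^3 v_3 = 0 but N^2 v_3 ≠ 0; then v_{j-1} := N · v_j for j = 3, …, 2.

Pick v_3 = (1, 0, 0)ᵀ.
Then v_2 = N · v_3 = (-2, -1, -3)ᵀ.
Then v_1 = N · v_2 = (-1, 0, -1)ᵀ.

Sanity check: (A − (0)·I) v_1 = (0, 0, 0)ᵀ = 0. ✓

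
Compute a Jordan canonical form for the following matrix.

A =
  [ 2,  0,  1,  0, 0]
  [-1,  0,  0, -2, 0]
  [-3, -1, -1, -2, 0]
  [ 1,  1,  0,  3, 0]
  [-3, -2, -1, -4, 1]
J_3(1) ⊕ J_1(1) ⊕ J_1(1)

The characteristic polynomial is
  det(x·I − A) = x^5 - 5*x^4 + 10*x^3 - 10*x^2 + 5*x - 1 = (x - 1)^5

Eigenvalues and multiplicities (the geometric multiplicity of λ is n − rank(A − λI), which equals the number of Jordan blocks for λ):
  λ = 1: algebraic multiplicity = 5, geometric multiplicity = 3

Determining the block sizes for each eigenvalue:
  λ = 1: with am = 5 and gm = 3, the partition is not yet determined (e.g. several partitions of 5 into 3 parts exist). Let N = A − (1)·I. Computing rank(N^1) = 2, rank(N^2) = 1, rank(N^3) = 0; the number of blocks of size ≥ j is rank(N^{j−1}) − rank(N^j), giving [3, 1, 1]. So we have 1 block(s) of size 3, 2 block(s) of size 1 → block sizes [3, 1, 1]

Assembling the blocks gives a Jordan form
J =
  [1, 1, 0, 0, 0]
  [0, 1, 1, 0, 0]
  [0, 0, 1, 0, 0]
  [0, 0, 0, 1, 0]
  [0, 0, 0, 0, 1]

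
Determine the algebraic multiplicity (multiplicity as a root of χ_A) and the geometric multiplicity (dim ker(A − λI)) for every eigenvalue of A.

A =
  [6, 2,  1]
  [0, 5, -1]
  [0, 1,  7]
λ = 6: alg = 3, geom = 1

Step 1 — factor the characteristic polynomial to read off the algebraic multiplicities:
  χ_A(x) = (x - 6)^3

Step 2 — compute geometric multiplicities via the rank-nullity identity g(λ) = n − rank(A − λI):
  rank(A − (6)·I) = 2, so dim ker(A − (6)·I) = n − 2 = 1

Summary:
  λ = 6: algebraic multiplicity = 3, geometric multiplicity = 1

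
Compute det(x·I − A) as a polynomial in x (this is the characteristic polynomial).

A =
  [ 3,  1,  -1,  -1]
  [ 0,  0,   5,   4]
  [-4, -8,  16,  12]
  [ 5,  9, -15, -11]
x^4 - 8*x^3 + 24*x^2 - 32*x + 16

Expanding det(x·I − A) (e.g. by cofactor expansion or by noting that A is similar to its Jordan form J, which has the same characteristic polynomial as A) gives
  χ_A(x) = x^4 - 8*x^3 + 24*x^2 - 32*x + 16
which factors as (x - 2)^4. The eigenvalues (with algebraic multiplicities) are λ = 2 with multiplicity 4.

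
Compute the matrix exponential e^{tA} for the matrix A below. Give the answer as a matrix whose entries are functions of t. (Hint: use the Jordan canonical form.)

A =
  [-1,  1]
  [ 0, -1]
e^{tA} =
  [exp(-t), t*exp(-t)]
  [0, exp(-t)]

Strategy: write A = P · J · P⁻¹ where J is a Jordan canonical form, so e^{tA} = P · e^{tJ} · P⁻¹, and e^{tJ} can be computed block-by-block.

A has Jordan form
J =
  [-1,  1]
  [ 0, -1]
(up to reordering of blocks).

Per-block formulas:
  For a 2×2 Jordan block J_2(-1): exp(t · J_2(-1)) = e^(-1t)·(I + t·N), where N is the 2×2 nilpotent shift.

After assembling e^{tJ} and conjugating by P, we get:

e^{tA} =
  [exp(-t), t*exp(-t)]
  [0, exp(-t)]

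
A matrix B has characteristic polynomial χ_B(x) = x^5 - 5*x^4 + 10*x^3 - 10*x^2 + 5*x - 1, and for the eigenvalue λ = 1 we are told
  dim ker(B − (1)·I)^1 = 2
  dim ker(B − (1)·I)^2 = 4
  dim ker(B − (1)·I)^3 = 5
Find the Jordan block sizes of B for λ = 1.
Block sizes for λ = 1: [3, 2]

From the dimensions of kernels of powers, the number of Jordan blocks of size at least j is d_j − d_{j−1} where d_j = dim ker(N^j) (with d_0 = 0). Computing the differences gives [2, 2, 1].
The number of blocks of size exactly k is (#blocks of size ≥ k) − (#blocks of size ≥ k + 1), so the partition is: 1 block(s) of size 2, 1 block(s) of size 3.
In nonincreasing order the block sizes are [3, 2].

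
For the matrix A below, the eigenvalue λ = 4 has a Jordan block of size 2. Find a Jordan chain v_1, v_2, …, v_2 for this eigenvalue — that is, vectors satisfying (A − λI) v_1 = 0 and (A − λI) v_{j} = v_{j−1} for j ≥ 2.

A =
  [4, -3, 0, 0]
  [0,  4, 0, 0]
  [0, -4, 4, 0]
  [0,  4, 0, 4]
A Jordan chain for λ = 4 of length 2:
v_1 = (-3, 0, -4, 4)ᵀ
v_2 = (0, 1, 0, 0)ᵀ

Let N = A − (4)·I. We want v_2 with N^2 v_2 = 0 but N^1 v_2 ≠ 0; then v_{j-1} := N · v_j for j = 2, …, 2.

Pick v_2 = (0, 1, 0, 0)ᵀ.
Then v_1 = N · v_2 = (-3, 0, -4, 4)ᵀ.

Sanity check: (A − (4)·I) v_1 = (0, 0, 0, 0)ᵀ = 0. ✓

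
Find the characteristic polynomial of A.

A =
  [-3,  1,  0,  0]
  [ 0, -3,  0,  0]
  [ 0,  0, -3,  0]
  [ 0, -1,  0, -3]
x^4 + 12*x^3 + 54*x^2 + 108*x + 81

Expanding det(x·I − A) (e.g. by cofactor expansion or by noting that A is similar to its Jordan form J, which has the same characteristic polynomial as A) gives
  χ_A(x) = x^4 + 12*x^3 + 54*x^2 + 108*x + 81
which factors as (x + 3)^4. The eigenvalues (with algebraic multiplicities) are λ = -3 with multiplicity 4.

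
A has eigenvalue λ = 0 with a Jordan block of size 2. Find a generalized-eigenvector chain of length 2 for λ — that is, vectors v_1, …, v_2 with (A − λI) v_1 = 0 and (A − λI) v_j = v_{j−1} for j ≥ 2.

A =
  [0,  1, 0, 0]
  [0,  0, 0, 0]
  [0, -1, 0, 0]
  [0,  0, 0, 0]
A Jordan chain for λ = 0 of length 2:
v_1 = (1, 0, -1, 0)ᵀ
v_2 = (0, 1, 0, 0)ᵀ

Let N = A − (0)·I. We want v_2 with N^2 v_2 = 0 but N^1 v_2 ≠ 0; then v_{j-1} := N · v_j for j = 2, …, 2.

Pick v_2 = (0, 1, 0, 0)ᵀ.
Then v_1 = N · v_2 = (1, 0, -1, 0)ᵀ.

Sanity check: (A − (0)·I) v_1 = (0, 0, 0, 0)ᵀ = 0. ✓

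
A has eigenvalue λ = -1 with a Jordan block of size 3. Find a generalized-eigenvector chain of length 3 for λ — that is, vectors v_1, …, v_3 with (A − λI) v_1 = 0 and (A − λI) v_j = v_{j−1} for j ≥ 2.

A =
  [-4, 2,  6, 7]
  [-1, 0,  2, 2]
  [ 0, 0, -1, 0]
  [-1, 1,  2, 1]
A Jordan chain for λ = -1 of length 3:
v_1 = (3, 1, 0, 1)ᵀ
v_2 = (2, 1, 0, 1)ᵀ
v_3 = (0, 1, 0, 0)ᵀ

Let N = A − (-1)·I. We want v_3 with N^3 v_3 = 0 but N^2 v_3 ≠ 0; then v_{j-1} := N · v_j for j = 3, …, 2.

Pick v_3 = (0, 1, 0, 0)ᵀ.
Then v_2 = N · v_3 = (2, 1, 0, 1)ᵀ.
Then v_1 = N · v_2 = (3, 1, 0, 1)ᵀ.

Sanity check: (A − (-1)·I) v_1 = (0, 0, 0, 0)ᵀ = 0. ✓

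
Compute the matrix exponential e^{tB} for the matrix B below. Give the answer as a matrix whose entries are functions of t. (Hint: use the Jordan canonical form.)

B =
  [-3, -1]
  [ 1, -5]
e^{tB} =
  [t*exp(-4*t) + exp(-4*t), -t*exp(-4*t)]
  [t*exp(-4*t), -t*exp(-4*t) + exp(-4*t)]

Strategy: write B = P · J · P⁻¹ where J is a Jordan canonical form, so e^{tB} = P · e^{tJ} · P⁻¹, and e^{tJ} can be computed block-by-block.

B has Jordan form
J =
  [-4,  1]
  [ 0, -4]
(up to reordering of blocks).

Per-block formulas:
  For a 2×2 Jordan block J_2(-4): exp(t · J_2(-4)) = e^(-4t)·(I + t·N), where N is the 2×2 nilpotent shift.

After assembling e^{tJ} and conjugating by P, we get:

e^{tB} =
  [t*exp(-4*t) + exp(-4*t), -t*exp(-4*t)]
  [t*exp(-4*t), -t*exp(-4*t) + exp(-4*t)]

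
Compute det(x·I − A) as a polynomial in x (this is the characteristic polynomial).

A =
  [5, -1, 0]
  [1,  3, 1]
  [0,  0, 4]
x^3 - 12*x^2 + 48*x - 64

Expanding det(x·I − A) (e.g. by cofactor expansion or by noting that A is similar to its Jordan form J, which has the same characteristic polynomial as A) gives
  χ_A(x) = x^3 - 12*x^2 + 48*x - 64
which factors as (x - 4)^3. The eigenvalues (with algebraic multiplicities) are λ = 4 with multiplicity 3.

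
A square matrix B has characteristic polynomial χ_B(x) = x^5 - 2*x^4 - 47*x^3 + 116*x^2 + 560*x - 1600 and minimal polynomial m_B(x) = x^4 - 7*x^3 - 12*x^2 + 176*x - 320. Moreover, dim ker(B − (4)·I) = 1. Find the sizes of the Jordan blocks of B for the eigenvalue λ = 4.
Block sizes for λ = 4: [3]

Step 1 — from the characteristic polynomial, algebraic multiplicity of λ = 4 is 3. From dim ker(B − (4)·I) = 1, there are exactly 1 Jordan blocks for λ = 4.
Step 2 — from the minimal polynomial, the factor (x − 4)^3 tells us the largest block for λ = 4 has size 3.
Step 3 — with total size 3, 1 blocks, and largest block 3, the block sizes (in nonincreasing order) are [3].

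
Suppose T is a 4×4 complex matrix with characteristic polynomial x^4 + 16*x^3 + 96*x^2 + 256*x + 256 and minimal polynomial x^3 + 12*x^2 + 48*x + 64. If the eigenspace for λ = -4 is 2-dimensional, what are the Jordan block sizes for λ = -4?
Block sizes for λ = -4: [3, 1]

Step 1 — from the characteristic polynomial, algebraic multiplicity of λ = -4 is 4. From dim ker(T − (-4)·I) = 2, there are exactly 2 Jordan blocks for λ = -4.
Step 2 — from the minimal polynomial, the factor (x + 4)^3 tells us the largest block for λ = -4 has size 3.
Step 3 — with total size 4, 2 blocks, and largest block 3, the block sizes (in nonincreasing order) are [3, 1].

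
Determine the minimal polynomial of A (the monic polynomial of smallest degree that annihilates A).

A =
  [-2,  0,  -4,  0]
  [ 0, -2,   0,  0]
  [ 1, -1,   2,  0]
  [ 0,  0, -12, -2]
x^3 + 2*x^2

The characteristic polynomial is χ_A(x) = x^2*(x + 2)^2, so the eigenvalues are known. The minimal polynomial is
  m_A(x) = Π_λ (x − λ)^{k_λ}
where k_λ is the size of the *largest* Jordan block for λ (equivalently, the smallest k with (A − λI)^k v = 0 for every generalised eigenvector v of λ).

  λ = -2: largest Jordan block has size 1, contributing (x + 2)
  λ = 0: largest Jordan block has size 2, contributing (x − 0)^2

So m_A(x) = x^2*(x + 2) = x^3 + 2*x^2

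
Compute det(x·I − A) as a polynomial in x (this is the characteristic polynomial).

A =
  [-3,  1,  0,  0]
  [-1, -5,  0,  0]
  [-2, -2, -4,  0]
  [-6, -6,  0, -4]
x^4 + 16*x^3 + 96*x^2 + 256*x + 256

Expanding det(x·I − A) (e.g. by cofactor expansion or by noting that A is similar to its Jordan form J, which has the same characteristic polynomial as A) gives
  χ_A(x) = x^4 + 16*x^3 + 96*x^2 + 256*x + 256
which factors as (x + 4)^4. The eigenvalues (with algebraic multiplicities) are λ = -4 with multiplicity 4.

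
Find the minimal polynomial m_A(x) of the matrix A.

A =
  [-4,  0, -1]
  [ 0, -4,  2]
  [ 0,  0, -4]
x^2 + 8*x + 16

The characteristic polynomial is χ_A(x) = (x + 4)^3, so the eigenvalues are known. The minimal polynomial is
  m_A(x) = Π_λ (x − λ)^{k_λ}
where k_λ is the size of the *largest* Jordan block for λ (equivalently, the smallest k with (A − λI)^k v = 0 for every generalised eigenvector v of λ).

  λ = -4: largest Jordan block has size 2, contributing (x + 4)^2

So m_A(x) = (x + 4)^2 = x^2 + 8*x + 16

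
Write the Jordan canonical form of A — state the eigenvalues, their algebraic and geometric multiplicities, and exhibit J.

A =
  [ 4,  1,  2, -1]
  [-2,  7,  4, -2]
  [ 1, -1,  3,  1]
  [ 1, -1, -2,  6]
J_2(5) ⊕ J_1(5) ⊕ J_1(5)

The characteristic polynomial is
  det(x·I − A) = x^4 - 20*x^3 + 150*x^2 - 500*x + 625 = (x - 5)^4

Eigenvalues and multiplicities (the geometric multiplicity of λ is n − rank(A − λI), which equals the number of Jordan blocks for λ):
  λ = 5: algebraic multiplicity = 4, geometric multiplicity = 3

Determining the block sizes for each eigenvalue:
  λ = 5: 3 blocks summing to 4 forces exactly one block of size 2 and the rest size 1 → block sizes [2, 1, 1]

Assembling the blocks gives a Jordan form
J =
  [5, 1, 0, 0]
  [0, 5, 0, 0]
  [0, 0, 5, 0]
  [0, 0, 0, 5]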